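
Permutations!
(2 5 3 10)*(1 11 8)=(1 11 8)(2 5 3 10)=[0, 11, 5, 10, 4, 3, 6, 7, 1, 9, 2, 8]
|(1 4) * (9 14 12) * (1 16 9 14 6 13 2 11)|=8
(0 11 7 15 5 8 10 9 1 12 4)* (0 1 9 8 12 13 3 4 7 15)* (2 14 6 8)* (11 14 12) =(0 14 6 8 10 2 12 7)(1 13 3 4)(5 11 15) =[14, 13, 12, 4, 1, 11, 8, 0, 10, 9, 2, 15, 7, 3, 6, 5]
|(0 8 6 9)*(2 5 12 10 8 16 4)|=|(0 16 4 2 5 12 10 8 6 9)|=10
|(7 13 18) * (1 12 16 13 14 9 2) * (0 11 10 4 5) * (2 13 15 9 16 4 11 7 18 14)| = |(18)(0 7 2 1 12 4 5)(9 13 14 16 15)(10 11)| = 70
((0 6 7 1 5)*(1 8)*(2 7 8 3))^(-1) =[5, 8, 3, 7, 4, 1, 0, 2, 6] =(0 5 1 8 6)(2 3 7)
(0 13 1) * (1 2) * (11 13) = (0 11 13 2 1) = [11, 0, 1, 3, 4, 5, 6, 7, 8, 9, 10, 13, 12, 2]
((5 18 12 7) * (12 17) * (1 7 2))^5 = [0, 12, 17, 3, 4, 1, 6, 2, 8, 9, 10, 11, 18, 13, 14, 15, 16, 5, 7] = (1 12 18 7 2 17 5)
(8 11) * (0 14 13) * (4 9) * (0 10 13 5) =(0 14 5)(4 9)(8 11)(10 13) =[14, 1, 2, 3, 9, 0, 6, 7, 11, 4, 13, 8, 12, 10, 5]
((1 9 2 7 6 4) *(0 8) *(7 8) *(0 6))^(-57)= (0 7)(1 8)(2 4)(6 9)= [7, 8, 4, 3, 2, 5, 9, 0, 1, 6]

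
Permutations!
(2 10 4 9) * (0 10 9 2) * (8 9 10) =[8, 1, 10, 3, 2, 5, 6, 7, 9, 0, 4] =(0 8 9)(2 10 4)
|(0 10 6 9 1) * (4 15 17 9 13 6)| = |(0 10 4 15 17 9 1)(6 13)| = 14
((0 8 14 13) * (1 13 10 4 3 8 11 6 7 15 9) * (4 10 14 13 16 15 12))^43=(0 8 4 7 11 13 3 12 6)(1 9 15 16)=[8, 9, 2, 12, 7, 5, 0, 11, 4, 15, 10, 13, 6, 3, 14, 16, 1]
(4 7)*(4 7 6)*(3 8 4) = (3 8 4 6) = [0, 1, 2, 8, 6, 5, 3, 7, 4]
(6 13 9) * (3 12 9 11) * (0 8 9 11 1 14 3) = (0 8 9 6 13 1 14 3 12 11) = [8, 14, 2, 12, 4, 5, 13, 7, 9, 6, 10, 0, 11, 1, 3]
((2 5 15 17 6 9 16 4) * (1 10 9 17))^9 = (1 10 9 16 4 2 5 15)(6 17) = [0, 10, 5, 3, 2, 15, 17, 7, 8, 16, 9, 11, 12, 13, 14, 1, 4, 6]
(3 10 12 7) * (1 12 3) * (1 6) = (1 12 7 6)(3 10) = [0, 12, 2, 10, 4, 5, 1, 6, 8, 9, 3, 11, 7]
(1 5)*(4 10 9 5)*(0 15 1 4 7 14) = [15, 7, 2, 3, 10, 4, 6, 14, 8, 5, 9, 11, 12, 13, 0, 1] = (0 15 1 7 14)(4 10 9 5)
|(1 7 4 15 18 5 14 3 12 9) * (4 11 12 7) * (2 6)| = |(1 4 15 18 5 14 3 7 11 12 9)(2 6)| = 22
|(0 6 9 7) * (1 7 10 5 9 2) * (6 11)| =6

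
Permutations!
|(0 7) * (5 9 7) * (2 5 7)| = 6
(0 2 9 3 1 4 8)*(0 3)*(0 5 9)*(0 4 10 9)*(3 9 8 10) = [2, 3, 4, 1, 10, 0, 6, 7, 9, 5, 8] = (0 2 4 10 8 9 5)(1 3)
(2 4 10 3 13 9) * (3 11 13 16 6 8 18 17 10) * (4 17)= (2 17 10 11 13 9)(3 16 6 8 18 4)= [0, 1, 17, 16, 3, 5, 8, 7, 18, 2, 11, 13, 12, 9, 14, 15, 6, 10, 4]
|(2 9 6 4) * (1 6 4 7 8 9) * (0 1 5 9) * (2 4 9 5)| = 5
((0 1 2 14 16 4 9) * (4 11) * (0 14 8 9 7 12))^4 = [9, 14, 16, 3, 1, 5, 6, 2, 11, 4, 10, 0, 8, 13, 7, 15, 12] = (0 9 4 1 14 7 2 16 12 8 11)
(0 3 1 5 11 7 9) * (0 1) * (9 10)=(0 3)(1 5 11 7 10 9)=[3, 5, 2, 0, 4, 11, 6, 10, 8, 1, 9, 7]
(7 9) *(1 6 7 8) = [0, 6, 2, 3, 4, 5, 7, 9, 1, 8] = (1 6 7 9 8)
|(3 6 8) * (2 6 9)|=5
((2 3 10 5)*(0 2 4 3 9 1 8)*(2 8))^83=(0 8)(1 9 2)(3 4 5 10)=[8, 9, 1, 4, 5, 10, 6, 7, 0, 2, 3]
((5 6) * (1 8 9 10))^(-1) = [0, 10, 2, 3, 4, 6, 5, 7, 1, 8, 9] = (1 10 9 8)(5 6)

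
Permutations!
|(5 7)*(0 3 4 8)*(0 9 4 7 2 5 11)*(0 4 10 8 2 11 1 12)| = |(0 3 7 1 12)(2 5 11 4)(8 9 10)| = 60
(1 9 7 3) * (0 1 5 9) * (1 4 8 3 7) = (0 4 8 3 5 9 1) = [4, 0, 2, 5, 8, 9, 6, 7, 3, 1]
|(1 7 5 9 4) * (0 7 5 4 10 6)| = |(0 7 4 1 5 9 10 6)| = 8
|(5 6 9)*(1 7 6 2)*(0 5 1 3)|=|(0 5 2 3)(1 7 6 9)|=4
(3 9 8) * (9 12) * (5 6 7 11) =(3 12 9 8)(5 6 7 11) =[0, 1, 2, 12, 4, 6, 7, 11, 3, 8, 10, 5, 9]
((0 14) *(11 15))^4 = (15) = [0, 1, 2, 3, 4, 5, 6, 7, 8, 9, 10, 11, 12, 13, 14, 15]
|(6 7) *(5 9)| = 2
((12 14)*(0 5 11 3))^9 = (0 5 11 3)(12 14) = [5, 1, 2, 0, 4, 11, 6, 7, 8, 9, 10, 3, 14, 13, 12]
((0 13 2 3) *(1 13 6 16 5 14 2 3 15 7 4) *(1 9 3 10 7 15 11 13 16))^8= (0 13 1 7 5 9 2)(3 11 6 10 16 4 14)= [13, 7, 0, 11, 14, 9, 10, 5, 8, 2, 16, 6, 12, 1, 3, 15, 4]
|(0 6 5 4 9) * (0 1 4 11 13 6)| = |(1 4 9)(5 11 13 6)| = 12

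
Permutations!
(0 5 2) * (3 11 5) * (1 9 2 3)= [1, 9, 0, 11, 4, 3, 6, 7, 8, 2, 10, 5]= (0 1 9 2)(3 11 5)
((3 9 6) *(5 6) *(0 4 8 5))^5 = [3, 1, 2, 5, 9, 4, 8, 7, 0, 6] = (0 3 5 4 9 6 8)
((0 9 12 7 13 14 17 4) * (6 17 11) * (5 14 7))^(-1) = [4, 1, 2, 3, 17, 12, 11, 13, 8, 0, 10, 14, 9, 7, 5, 15, 16, 6] = (0 4 17 6 11 14 5 12 9)(7 13)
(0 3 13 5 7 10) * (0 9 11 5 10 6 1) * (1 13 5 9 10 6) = (0 3 5 7 1)(6 13)(9 11) = [3, 0, 2, 5, 4, 7, 13, 1, 8, 11, 10, 9, 12, 6]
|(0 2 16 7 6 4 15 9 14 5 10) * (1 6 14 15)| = |(0 2 16 7 14 5 10)(1 6 4)(9 15)| = 42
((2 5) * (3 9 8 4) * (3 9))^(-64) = (4 8 9) = [0, 1, 2, 3, 8, 5, 6, 7, 9, 4]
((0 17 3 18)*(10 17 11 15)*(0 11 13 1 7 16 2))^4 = (0 16 1)(2 7 13)(3 10 11)(15 18 17) = [16, 0, 7, 10, 4, 5, 6, 13, 8, 9, 11, 3, 12, 2, 14, 18, 1, 15, 17]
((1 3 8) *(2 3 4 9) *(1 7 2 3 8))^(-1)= (1 3 9 4)(2 7 8)= [0, 3, 7, 9, 1, 5, 6, 8, 2, 4]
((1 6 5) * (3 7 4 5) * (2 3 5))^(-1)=(1 5 6)(2 4 7 3)=[0, 5, 4, 2, 7, 6, 1, 3]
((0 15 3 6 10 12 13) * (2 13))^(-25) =[13, 1, 12, 15, 4, 5, 3, 7, 8, 9, 6, 11, 10, 2, 14, 0] =(0 13 2 12 10 6 3 15)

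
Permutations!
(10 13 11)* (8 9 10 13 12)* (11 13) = (13)(8 9 10 12) = [0, 1, 2, 3, 4, 5, 6, 7, 9, 10, 12, 11, 8, 13]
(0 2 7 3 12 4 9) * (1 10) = (0 2 7 3 12 4 9)(1 10) = [2, 10, 7, 12, 9, 5, 6, 3, 8, 0, 1, 11, 4]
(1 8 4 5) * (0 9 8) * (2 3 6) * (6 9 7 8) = (0 7 8 4 5 1)(2 3 9 6) = [7, 0, 3, 9, 5, 1, 2, 8, 4, 6]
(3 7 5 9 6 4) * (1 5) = (1 5 9 6 4 3 7) = [0, 5, 2, 7, 3, 9, 4, 1, 8, 6]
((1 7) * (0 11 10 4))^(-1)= (0 4 10 11)(1 7)= [4, 7, 2, 3, 10, 5, 6, 1, 8, 9, 11, 0]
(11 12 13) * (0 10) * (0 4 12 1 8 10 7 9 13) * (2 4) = (0 7 9 13 11 1 8 10 2 4 12) = [7, 8, 4, 3, 12, 5, 6, 9, 10, 13, 2, 1, 0, 11]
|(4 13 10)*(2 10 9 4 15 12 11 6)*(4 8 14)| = |(2 10 15 12 11 6)(4 13 9 8 14)| = 30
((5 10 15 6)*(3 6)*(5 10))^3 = [0, 1, 2, 15, 4, 5, 3, 7, 8, 9, 6, 11, 12, 13, 14, 10] = (3 15 10 6)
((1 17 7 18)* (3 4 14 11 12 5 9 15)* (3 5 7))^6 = [0, 12, 2, 18, 1, 5, 6, 14, 8, 9, 10, 3, 4, 13, 17, 15, 16, 7, 11] = (1 12 4)(3 18 11)(7 14 17)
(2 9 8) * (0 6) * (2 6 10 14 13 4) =[10, 1, 9, 3, 2, 5, 0, 7, 6, 8, 14, 11, 12, 4, 13] =(0 10 14 13 4 2 9 8 6)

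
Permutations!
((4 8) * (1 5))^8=[0, 1, 2, 3, 4, 5, 6, 7, 8]=(8)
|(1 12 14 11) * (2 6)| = |(1 12 14 11)(2 6)| = 4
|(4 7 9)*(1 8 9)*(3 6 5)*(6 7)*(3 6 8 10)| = 12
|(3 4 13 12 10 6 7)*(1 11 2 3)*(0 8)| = |(0 8)(1 11 2 3 4 13 12 10 6 7)| = 10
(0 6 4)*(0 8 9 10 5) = [6, 1, 2, 3, 8, 0, 4, 7, 9, 10, 5] = (0 6 4 8 9 10 5)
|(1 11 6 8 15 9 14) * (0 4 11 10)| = |(0 4 11 6 8 15 9 14 1 10)| = 10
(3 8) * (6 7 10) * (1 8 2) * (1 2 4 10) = (1 8 3 4 10 6 7) = [0, 8, 2, 4, 10, 5, 7, 1, 3, 9, 6]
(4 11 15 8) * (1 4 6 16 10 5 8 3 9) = [0, 4, 2, 9, 11, 8, 16, 7, 6, 1, 5, 15, 12, 13, 14, 3, 10] = (1 4 11 15 3 9)(5 8 6 16 10)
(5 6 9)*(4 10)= (4 10)(5 6 9)= [0, 1, 2, 3, 10, 6, 9, 7, 8, 5, 4]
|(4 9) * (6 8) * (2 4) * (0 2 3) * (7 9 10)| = |(0 2 4 10 7 9 3)(6 8)| = 14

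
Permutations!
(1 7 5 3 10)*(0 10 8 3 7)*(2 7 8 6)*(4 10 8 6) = (0 8 3 4 10 1)(2 7 5 6) = [8, 0, 7, 4, 10, 6, 2, 5, 3, 9, 1]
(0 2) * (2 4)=(0 4 2)=[4, 1, 0, 3, 2]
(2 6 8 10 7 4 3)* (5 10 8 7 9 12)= (2 6 7 4 3)(5 10 9 12)= [0, 1, 6, 2, 3, 10, 7, 4, 8, 12, 9, 11, 5]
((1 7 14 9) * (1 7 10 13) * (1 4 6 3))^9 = (14)(1 4)(3 13)(6 10) = [0, 4, 2, 13, 1, 5, 10, 7, 8, 9, 6, 11, 12, 3, 14]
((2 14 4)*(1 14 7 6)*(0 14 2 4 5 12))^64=(14)=[0, 1, 2, 3, 4, 5, 6, 7, 8, 9, 10, 11, 12, 13, 14]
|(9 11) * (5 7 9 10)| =|(5 7 9 11 10)| =5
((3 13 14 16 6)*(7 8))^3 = (3 16 13 6 14)(7 8) = [0, 1, 2, 16, 4, 5, 14, 8, 7, 9, 10, 11, 12, 6, 3, 15, 13]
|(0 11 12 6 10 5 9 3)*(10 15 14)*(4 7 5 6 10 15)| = 10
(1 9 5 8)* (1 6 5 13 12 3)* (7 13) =(1 9 7 13 12 3)(5 8 6) =[0, 9, 2, 1, 4, 8, 5, 13, 6, 7, 10, 11, 3, 12]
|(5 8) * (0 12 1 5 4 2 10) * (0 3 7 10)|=21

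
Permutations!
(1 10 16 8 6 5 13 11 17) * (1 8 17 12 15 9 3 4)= [0, 10, 2, 4, 1, 13, 5, 7, 6, 3, 16, 12, 15, 11, 14, 9, 17, 8]= (1 10 16 17 8 6 5 13 11 12 15 9 3 4)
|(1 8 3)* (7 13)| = 6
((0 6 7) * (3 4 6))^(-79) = (0 3 4 6 7) = [3, 1, 2, 4, 6, 5, 7, 0]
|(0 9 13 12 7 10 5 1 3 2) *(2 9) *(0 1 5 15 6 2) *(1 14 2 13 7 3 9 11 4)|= 22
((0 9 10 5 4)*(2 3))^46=(0 9 10 5 4)=[9, 1, 2, 3, 0, 4, 6, 7, 8, 10, 5]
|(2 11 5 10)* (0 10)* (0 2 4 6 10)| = |(2 11 5)(4 6 10)| = 3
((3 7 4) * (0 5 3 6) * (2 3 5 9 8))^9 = (0 9 8 2 3 7 4 6) = [9, 1, 3, 7, 6, 5, 0, 4, 2, 8]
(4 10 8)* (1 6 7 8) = [0, 6, 2, 3, 10, 5, 7, 8, 4, 9, 1] = (1 6 7 8 4 10)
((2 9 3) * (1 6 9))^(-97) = (1 3 6 2 9) = [0, 3, 9, 6, 4, 5, 2, 7, 8, 1]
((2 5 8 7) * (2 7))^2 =(2 8 5) =[0, 1, 8, 3, 4, 2, 6, 7, 5]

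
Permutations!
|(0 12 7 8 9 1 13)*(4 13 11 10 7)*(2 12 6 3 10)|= |(0 6 3 10 7 8 9 1 11 2 12 4 13)|= 13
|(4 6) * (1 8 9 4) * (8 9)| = 4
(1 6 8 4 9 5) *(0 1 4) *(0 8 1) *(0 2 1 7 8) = (0 2 1 6 7 8)(4 9 5) = [2, 6, 1, 3, 9, 4, 7, 8, 0, 5]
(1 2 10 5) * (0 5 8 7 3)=(0 5 1 2 10 8 7 3)=[5, 2, 10, 0, 4, 1, 6, 3, 7, 9, 8]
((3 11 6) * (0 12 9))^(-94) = (0 9 12)(3 6 11) = [9, 1, 2, 6, 4, 5, 11, 7, 8, 12, 10, 3, 0]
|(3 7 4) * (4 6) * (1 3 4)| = 4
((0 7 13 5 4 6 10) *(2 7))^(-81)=[10, 1, 0, 3, 5, 13, 4, 2, 8, 9, 6, 11, 12, 7]=(0 10 6 4 5 13 7 2)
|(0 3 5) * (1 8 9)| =|(0 3 5)(1 8 9)| =3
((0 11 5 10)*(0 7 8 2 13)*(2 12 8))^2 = (0 5 7 13 11 10 2) = [5, 1, 0, 3, 4, 7, 6, 13, 8, 9, 2, 10, 12, 11]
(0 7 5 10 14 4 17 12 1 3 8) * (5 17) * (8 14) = (0 7 17 12 1 3 14 4 5 10 8) = [7, 3, 2, 14, 5, 10, 6, 17, 0, 9, 8, 11, 1, 13, 4, 15, 16, 12]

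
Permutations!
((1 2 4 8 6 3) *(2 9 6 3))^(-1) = (1 3 8 4 2 6 9) = [0, 3, 6, 8, 2, 5, 9, 7, 4, 1]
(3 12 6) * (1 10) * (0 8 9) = [8, 10, 2, 12, 4, 5, 3, 7, 9, 0, 1, 11, 6] = (0 8 9)(1 10)(3 12 6)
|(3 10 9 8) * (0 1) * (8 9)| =6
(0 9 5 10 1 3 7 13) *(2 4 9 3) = (0 3 7 13)(1 2 4 9 5 10) = [3, 2, 4, 7, 9, 10, 6, 13, 8, 5, 1, 11, 12, 0]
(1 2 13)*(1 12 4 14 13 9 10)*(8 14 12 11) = (1 2 9 10)(4 12)(8 14 13 11) = [0, 2, 9, 3, 12, 5, 6, 7, 14, 10, 1, 8, 4, 11, 13]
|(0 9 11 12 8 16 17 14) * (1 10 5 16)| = 11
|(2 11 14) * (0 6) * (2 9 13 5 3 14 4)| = 30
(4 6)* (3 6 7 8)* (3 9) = [0, 1, 2, 6, 7, 5, 4, 8, 9, 3] = (3 6 4 7 8 9)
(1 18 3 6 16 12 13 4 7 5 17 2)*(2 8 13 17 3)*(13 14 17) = [0, 18, 1, 6, 7, 3, 16, 5, 14, 9, 10, 11, 13, 4, 17, 15, 12, 8, 2] = (1 18 2)(3 6 16 12 13 4 7 5)(8 14 17)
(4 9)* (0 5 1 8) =[5, 8, 2, 3, 9, 1, 6, 7, 0, 4] =(0 5 1 8)(4 9)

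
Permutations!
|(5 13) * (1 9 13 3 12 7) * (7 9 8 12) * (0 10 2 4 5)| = |(0 10 2 4 5 3 7 1 8 12 9 13)| = 12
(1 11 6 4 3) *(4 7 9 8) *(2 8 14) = (1 11 6 7 9 14 2 8 4 3) = [0, 11, 8, 1, 3, 5, 7, 9, 4, 14, 10, 6, 12, 13, 2]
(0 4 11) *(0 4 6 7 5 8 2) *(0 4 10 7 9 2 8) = (0 6 9 2 4 11 10 7 5) = [6, 1, 4, 3, 11, 0, 9, 5, 8, 2, 7, 10]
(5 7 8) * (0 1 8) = (0 1 8 5 7) = [1, 8, 2, 3, 4, 7, 6, 0, 5]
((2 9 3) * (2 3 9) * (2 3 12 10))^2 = (2 12)(3 10) = [0, 1, 12, 10, 4, 5, 6, 7, 8, 9, 3, 11, 2]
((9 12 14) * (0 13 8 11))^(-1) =(0 11 8 13)(9 14 12) =[11, 1, 2, 3, 4, 5, 6, 7, 13, 14, 10, 8, 9, 0, 12]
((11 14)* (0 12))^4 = (14) = [0, 1, 2, 3, 4, 5, 6, 7, 8, 9, 10, 11, 12, 13, 14]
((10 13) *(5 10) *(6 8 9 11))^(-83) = [0, 1, 2, 3, 4, 10, 8, 7, 9, 11, 13, 6, 12, 5] = (5 10 13)(6 8 9 11)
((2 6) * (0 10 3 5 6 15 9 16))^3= (0 5 15)(2 16 3)(6 9 10)= [5, 1, 16, 2, 4, 15, 9, 7, 8, 10, 6, 11, 12, 13, 14, 0, 3]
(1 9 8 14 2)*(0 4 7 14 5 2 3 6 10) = (0 4 7 14 3 6 10)(1 9 8 5 2) = [4, 9, 1, 6, 7, 2, 10, 14, 5, 8, 0, 11, 12, 13, 3]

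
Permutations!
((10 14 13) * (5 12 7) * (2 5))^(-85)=[0, 1, 7, 3, 4, 2, 6, 12, 8, 9, 13, 11, 5, 14, 10]=(2 7 12 5)(10 13 14)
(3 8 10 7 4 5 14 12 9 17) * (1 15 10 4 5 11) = (1 15 10 7 5 14 12 9 17 3 8 4 11) = [0, 15, 2, 8, 11, 14, 6, 5, 4, 17, 7, 1, 9, 13, 12, 10, 16, 3]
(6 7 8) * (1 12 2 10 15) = [0, 12, 10, 3, 4, 5, 7, 8, 6, 9, 15, 11, 2, 13, 14, 1] = (1 12 2 10 15)(6 7 8)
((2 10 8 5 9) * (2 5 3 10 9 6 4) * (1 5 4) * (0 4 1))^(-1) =(0 6 5 1 9 2 4)(3 8 10) =[6, 9, 4, 8, 0, 1, 5, 7, 10, 2, 3]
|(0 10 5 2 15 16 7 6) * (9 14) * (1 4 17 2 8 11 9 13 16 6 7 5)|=|(0 10 1 4 17 2 15 6)(5 8 11 9 14 13 16)|=56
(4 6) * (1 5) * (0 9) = (0 9)(1 5)(4 6) = [9, 5, 2, 3, 6, 1, 4, 7, 8, 0]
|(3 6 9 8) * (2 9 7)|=6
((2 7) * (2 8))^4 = [0, 1, 7, 3, 4, 5, 6, 8, 2] = (2 7 8)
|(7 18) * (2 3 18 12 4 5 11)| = 8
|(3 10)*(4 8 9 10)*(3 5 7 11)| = |(3 4 8 9 10 5 7 11)| = 8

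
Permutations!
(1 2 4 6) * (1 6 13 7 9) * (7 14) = (1 2 4 13 14 7 9) = [0, 2, 4, 3, 13, 5, 6, 9, 8, 1, 10, 11, 12, 14, 7]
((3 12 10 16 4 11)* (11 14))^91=(16)=[0, 1, 2, 3, 4, 5, 6, 7, 8, 9, 10, 11, 12, 13, 14, 15, 16]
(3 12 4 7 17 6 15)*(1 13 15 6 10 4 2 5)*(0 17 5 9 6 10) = (0 17)(1 13 15 3 12 2 9 6 10 4 7 5) = [17, 13, 9, 12, 7, 1, 10, 5, 8, 6, 4, 11, 2, 15, 14, 3, 16, 0]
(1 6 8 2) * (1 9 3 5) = (1 6 8 2 9 3 5) = [0, 6, 9, 5, 4, 1, 8, 7, 2, 3]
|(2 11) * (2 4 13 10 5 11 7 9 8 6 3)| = 30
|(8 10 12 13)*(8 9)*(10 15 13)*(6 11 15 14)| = 14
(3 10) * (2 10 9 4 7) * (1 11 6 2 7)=(1 11 6 2 10 3 9 4)=[0, 11, 10, 9, 1, 5, 2, 7, 8, 4, 3, 6]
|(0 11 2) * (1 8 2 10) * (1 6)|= |(0 11 10 6 1 8 2)|= 7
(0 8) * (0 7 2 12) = (0 8 7 2 12) = [8, 1, 12, 3, 4, 5, 6, 2, 7, 9, 10, 11, 0]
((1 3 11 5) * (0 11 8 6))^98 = (11) = [0, 1, 2, 3, 4, 5, 6, 7, 8, 9, 10, 11]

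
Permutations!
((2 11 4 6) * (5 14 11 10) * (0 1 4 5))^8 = (0 4 2)(1 6 10)(5 11 14) = [4, 6, 0, 3, 2, 11, 10, 7, 8, 9, 1, 14, 12, 13, 5]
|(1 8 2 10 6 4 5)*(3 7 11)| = |(1 8 2 10 6 4 5)(3 7 11)| = 21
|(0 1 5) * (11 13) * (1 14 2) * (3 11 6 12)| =|(0 14 2 1 5)(3 11 13 6 12)| =5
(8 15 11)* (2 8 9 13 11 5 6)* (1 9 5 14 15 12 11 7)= (1 9 13 7)(2 8 12 11 5 6)(14 15)= [0, 9, 8, 3, 4, 6, 2, 1, 12, 13, 10, 5, 11, 7, 15, 14]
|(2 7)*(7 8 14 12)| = |(2 8 14 12 7)| = 5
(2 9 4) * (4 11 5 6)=(2 9 11 5 6 4)=[0, 1, 9, 3, 2, 6, 4, 7, 8, 11, 10, 5]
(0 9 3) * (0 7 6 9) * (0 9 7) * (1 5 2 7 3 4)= [9, 5, 7, 0, 1, 2, 3, 6, 8, 4]= (0 9 4 1 5 2 7 6 3)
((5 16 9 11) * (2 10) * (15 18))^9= (2 10)(5 16 9 11)(15 18)= [0, 1, 10, 3, 4, 16, 6, 7, 8, 11, 2, 5, 12, 13, 14, 18, 9, 17, 15]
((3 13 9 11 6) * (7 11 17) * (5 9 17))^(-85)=(3 6 11 7 17 13)(5 9)=[0, 1, 2, 6, 4, 9, 11, 17, 8, 5, 10, 7, 12, 3, 14, 15, 16, 13]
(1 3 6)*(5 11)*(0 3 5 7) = [3, 5, 2, 6, 4, 11, 1, 0, 8, 9, 10, 7] = (0 3 6 1 5 11 7)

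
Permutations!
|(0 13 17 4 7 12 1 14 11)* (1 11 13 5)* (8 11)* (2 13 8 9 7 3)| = |(0 5 1 14 8 11)(2 13 17 4 3)(7 12 9)| = 30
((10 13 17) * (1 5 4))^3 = (17) = [0, 1, 2, 3, 4, 5, 6, 7, 8, 9, 10, 11, 12, 13, 14, 15, 16, 17]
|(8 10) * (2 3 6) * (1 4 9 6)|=6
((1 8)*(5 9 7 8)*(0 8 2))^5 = (0 7 5 8 2 9 1) = [7, 0, 9, 3, 4, 8, 6, 5, 2, 1]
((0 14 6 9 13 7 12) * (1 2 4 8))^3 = [9, 8, 1, 3, 2, 5, 7, 14, 4, 12, 10, 11, 6, 0, 13] = (0 9 12 6 7 14 13)(1 8 4 2)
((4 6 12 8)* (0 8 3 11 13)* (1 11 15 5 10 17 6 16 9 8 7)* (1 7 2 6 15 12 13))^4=(17)=[0, 1, 2, 3, 4, 5, 6, 7, 8, 9, 10, 11, 12, 13, 14, 15, 16, 17]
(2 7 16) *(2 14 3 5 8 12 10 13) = (2 7 16 14 3 5 8 12 10 13) = [0, 1, 7, 5, 4, 8, 6, 16, 12, 9, 13, 11, 10, 2, 3, 15, 14]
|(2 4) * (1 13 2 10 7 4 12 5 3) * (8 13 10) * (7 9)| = 11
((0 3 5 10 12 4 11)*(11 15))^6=(0 15 12 5)(3 11 4 10)=[15, 1, 2, 11, 10, 0, 6, 7, 8, 9, 3, 4, 5, 13, 14, 12]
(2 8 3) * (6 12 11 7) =[0, 1, 8, 2, 4, 5, 12, 6, 3, 9, 10, 7, 11] =(2 8 3)(6 12 11 7)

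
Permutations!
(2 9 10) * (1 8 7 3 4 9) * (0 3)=(0 3 4 9 10 2 1 8 7)=[3, 8, 1, 4, 9, 5, 6, 0, 7, 10, 2]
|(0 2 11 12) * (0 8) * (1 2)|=|(0 1 2 11 12 8)|=6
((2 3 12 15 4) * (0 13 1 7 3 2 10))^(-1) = (0 10 4 15 12 3 7 1 13) = [10, 13, 2, 7, 15, 5, 6, 1, 8, 9, 4, 11, 3, 0, 14, 12]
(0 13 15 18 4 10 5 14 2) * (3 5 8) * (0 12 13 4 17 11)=(0 4 10 8 3 5 14 2 12 13 15 18 17 11)=[4, 1, 12, 5, 10, 14, 6, 7, 3, 9, 8, 0, 13, 15, 2, 18, 16, 11, 17]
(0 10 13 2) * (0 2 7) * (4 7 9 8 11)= (0 10 13 9 8 11 4 7)= [10, 1, 2, 3, 7, 5, 6, 0, 11, 8, 13, 4, 12, 9]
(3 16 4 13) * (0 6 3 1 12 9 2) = [6, 12, 0, 16, 13, 5, 3, 7, 8, 2, 10, 11, 9, 1, 14, 15, 4] = (0 6 3 16 4 13 1 12 9 2)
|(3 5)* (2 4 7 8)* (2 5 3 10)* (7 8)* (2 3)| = |(2 4 8 5 10 3)| = 6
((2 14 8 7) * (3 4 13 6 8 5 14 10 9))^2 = [0, 1, 9, 13, 6, 5, 7, 10, 2, 4, 3, 11, 12, 8, 14] = (14)(2 9 4 6 7 10 3 13 8)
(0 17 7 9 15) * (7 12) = (0 17 12 7 9 15) = [17, 1, 2, 3, 4, 5, 6, 9, 8, 15, 10, 11, 7, 13, 14, 0, 16, 12]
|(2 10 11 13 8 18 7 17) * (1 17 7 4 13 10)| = 12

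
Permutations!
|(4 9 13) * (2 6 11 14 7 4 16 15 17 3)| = |(2 6 11 14 7 4 9 13 16 15 17 3)| = 12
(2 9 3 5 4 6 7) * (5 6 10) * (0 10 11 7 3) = (0 10 5 4 11 7 2 9)(3 6) = [10, 1, 9, 6, 11, 4, 3, 2, 8, 0, 5, 7]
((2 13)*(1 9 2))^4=(13)=[0, 1, 2, 3, 4, 5, 6, 7, 8, 9, 10, 11, 12, 13]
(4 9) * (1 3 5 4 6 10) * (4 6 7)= (1 3 5 6 10)(4 9 7)= [0, 3, 2, 5, 9, 6, 10, 4, 8, 7, 1]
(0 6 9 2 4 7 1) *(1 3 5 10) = (0 6 9 2 4 7 3 5 10 1) = [6, 0, 4, 5, 7, 10, 9, 3, 8, 2, 1]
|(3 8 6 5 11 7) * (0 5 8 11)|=|(0 5)(3 11 7)(6 8)|=6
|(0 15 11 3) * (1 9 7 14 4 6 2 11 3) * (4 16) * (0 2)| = |(0 15 3 2 11 1 9 7 14 16 4 6)| = 12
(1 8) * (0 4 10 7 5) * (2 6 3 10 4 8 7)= [8, 7, 6, 10, 4, 0, 3, 5, 1, 9, 2]= (0 8 1 7 5)(2 6 3 10)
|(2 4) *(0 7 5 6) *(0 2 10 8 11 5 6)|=9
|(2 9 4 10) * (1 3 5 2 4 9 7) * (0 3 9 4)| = |(0 3 5 2 7 1 9 4 10)| = 9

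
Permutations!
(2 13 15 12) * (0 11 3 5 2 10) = (0 11 3 5 2 13 15 12 10) = [11, 1, 13, 5, 4, 2, 6, 7, 8, 9, 0, 3, 10, 15, 14, 12]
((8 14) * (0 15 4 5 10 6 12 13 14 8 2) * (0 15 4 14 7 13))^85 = (0 4 5 10 6 12)(2 15 14)(7 13) = [4, 1, 15, 3, 5, 10, 12, 13, 8, 9, 6, 11, 0, 7, 2, 14]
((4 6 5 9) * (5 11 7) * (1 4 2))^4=[0, 7, 11, 3, 5, 4, 9, 1, 8, 6, 10, 2]=(1 7)(2 11)(4 5)(6 9)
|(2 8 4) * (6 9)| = 6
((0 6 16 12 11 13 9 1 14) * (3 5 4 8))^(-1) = (0 14 1 9 13 11 12 16 6)(3 8 4 5) = [14, 9, 2, 8, 5, 3, 0, 7, 4, 13, 10, 12, 16, 11, 1, 15, 6]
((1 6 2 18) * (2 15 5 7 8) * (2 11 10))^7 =(1 10 7 6 2 8 15 18 11 5) =[0, 10, 8, 3, 4, 1, 2, 6, 15, 9, 7, 5, 12, 13, 14, 18, 16, 17, 11]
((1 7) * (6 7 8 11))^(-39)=[0, 8, 2, 3, 4, 5, 7, 1, 11, 9, 10, 6]=(1 8 11 6 7)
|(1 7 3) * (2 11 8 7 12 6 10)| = 9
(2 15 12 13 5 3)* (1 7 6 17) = (1 7 6 17)(2 15 12 13 5 3) = [0, 7, 15, 2, 4, 3, 17, 6, 8, 9, 10, 11, 13, 5, 14, 12, 16, 1]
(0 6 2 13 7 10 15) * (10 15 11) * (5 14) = [6, 1, 13, 3, 4, 14, 2, 15, 8, 9, 11, 10, 12, 7, 5, 0] = (0 6 2 13 7 15)(5 14)(10 11)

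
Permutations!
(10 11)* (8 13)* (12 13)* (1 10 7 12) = [0, 10, 2, 3, 4, 5, 6, 12, 1, 9, 11, 7, 13, 8] = (1 10 11 7 12 13 8)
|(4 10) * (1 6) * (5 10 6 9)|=6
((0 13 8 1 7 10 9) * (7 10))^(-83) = (0 13 8 1 10 9) = [13, 10, 2, 3, 4, 5, 6, 7, 1, 0, 9, 11, 12, 8]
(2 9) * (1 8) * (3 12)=(1 8)(2 9)(3 12)=[0, 8, 9, 12, 4, 5, 6, 7, 1, 2, 10, 11, 3]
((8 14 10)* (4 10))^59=(4 14 8 10)=[0, 1, 2, 3, 14, 5, 6, 7, 10, 9, 4, 11, 12, 13, 8]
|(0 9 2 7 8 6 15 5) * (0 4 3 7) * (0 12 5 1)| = 12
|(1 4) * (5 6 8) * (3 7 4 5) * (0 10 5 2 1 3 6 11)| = |(0 10 5 11)(1 2)(3 7 4)(6 8)| = 12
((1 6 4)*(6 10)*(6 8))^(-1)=(1 4 6 8 10)=[0, 4, 2, 3, 6, 5, 8, 7, 10, 9, 1]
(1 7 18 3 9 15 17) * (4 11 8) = (1 7 18 3 9 15 17)(4 11 8) = [0, 7, 2, 9, 11, 5, 6, 18, 4, 15, 10, 8, 12, 13, 14, 17, 16, 1, 3]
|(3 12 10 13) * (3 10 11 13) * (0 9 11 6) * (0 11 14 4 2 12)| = |(0 9 14 4 2 12 6 11 13 10 3)| = 11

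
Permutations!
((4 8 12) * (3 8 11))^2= (3 12 11 8 4)= [0, 1, 2, 12, 3, 5, 6, 7, 4, 9, 10, 8, 11]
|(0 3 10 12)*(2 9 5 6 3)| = 8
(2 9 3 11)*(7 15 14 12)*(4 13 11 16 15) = (2 9 3 16 15 14 12 7 4 13 11) = [0, 1, 9, 16, 13, 5, 6, 4, 8, 3, 10, 2, 7, 11, 12, 14, 15]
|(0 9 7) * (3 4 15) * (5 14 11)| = |(0 9 7)(3 4 15)(5 14 11)| = 3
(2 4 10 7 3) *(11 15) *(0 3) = [3, 1, 4, 2, 10, 5, 6, 0, 8, 9, 7, 15, 12, 13, 14, 11] = (0 3 2 4 10 7)(11 15)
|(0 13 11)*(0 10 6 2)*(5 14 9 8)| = |(0 13 11 10 6 2)(5 14 9 8)| = 12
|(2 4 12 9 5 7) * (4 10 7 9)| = 6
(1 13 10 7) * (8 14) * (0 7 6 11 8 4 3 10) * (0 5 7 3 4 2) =(0 3 10 6 11 8 14 2)(1 13 5 7) =[3, 13, 0, 10, 4, 7, 11, 1, 14, 9, 6, 8, 12, 5, 2]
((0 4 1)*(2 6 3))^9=(6)=[0, 1, 2, 3, 4, 5, 6]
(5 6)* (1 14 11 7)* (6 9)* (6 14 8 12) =[0, 8, 2, 3, 4, 9, 5, 1, 12, 14, 10, 7, 6, 13, 11] =(1 8 12 6 5 9 14 11 7)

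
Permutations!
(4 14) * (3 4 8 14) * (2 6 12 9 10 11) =[0, 1, 6, 4, 3, 5, 12, 7, 14, 10, 11, 2, 9, 13, 8] =(2 6 12 9 10 11)(3 4)(8 14)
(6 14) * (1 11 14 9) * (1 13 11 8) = [0, 8, 2, 3, 4, 5, 9, 7, 1, 13, 10, 14, 12, 11, 6] = (1 8)(6 9 13 11 14)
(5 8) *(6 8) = (5 6 8) = [0, 1, 2, 3, 4, 6, 8, 7, 5]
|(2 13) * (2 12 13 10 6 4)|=4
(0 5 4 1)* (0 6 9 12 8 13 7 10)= (0 5 4 1 6 9 12 8 13 7 10)= [5, 6, 2, 3, 1, 4, 9, 10, 13, 12, 0, 11, 8, 7]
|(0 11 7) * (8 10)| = |(0 11 7)(8 10)| = 6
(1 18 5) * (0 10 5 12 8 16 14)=(0 10 5 1 18 12 8 16 14)=[10, 18, 2, 3, 4, 1, 6, 7, 16, 9, 5, 11, 8, 13, 0, 15, 14, 17, 12]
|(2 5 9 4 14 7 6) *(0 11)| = |(0 11)(2 5 9 4 14 7 6)| = 14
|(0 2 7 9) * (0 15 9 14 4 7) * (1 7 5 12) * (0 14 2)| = |(1 7 2 14 4 5 12)(9 15)| = 14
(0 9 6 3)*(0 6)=[9, 1, 2, 6, 4, 5, 3, 7, 8, 0]=(0 9)(3 6)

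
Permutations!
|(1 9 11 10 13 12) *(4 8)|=6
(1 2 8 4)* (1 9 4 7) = (1 2 8 7)(4 9) = [0, 2, 8, 3, 9, 5, 6, 1, 7, 4]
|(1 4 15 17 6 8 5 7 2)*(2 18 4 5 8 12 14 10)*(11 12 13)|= |(1 5 7 18 4 15 17 6 13 11 12 14 10 2)|= 14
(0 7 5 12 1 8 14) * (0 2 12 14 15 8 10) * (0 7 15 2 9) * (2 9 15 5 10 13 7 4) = [5, 13, 12, 3, 2, 14, 6, 10, 9, 0, 4, 11, 1, 7, 15, 8] = (0 5 14 15 8 9)(1 13 7 10 4 2 12)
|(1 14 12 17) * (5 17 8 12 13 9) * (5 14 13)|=6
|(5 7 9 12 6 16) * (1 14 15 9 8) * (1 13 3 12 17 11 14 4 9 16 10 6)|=|(1 4 9 17 11 14 15 16 5 7 8 13 3 12)(6 10)|=14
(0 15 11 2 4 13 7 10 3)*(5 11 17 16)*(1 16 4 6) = (0 15 17 4 13 7 10 3)(1 16 5 11 2 6) = [15, 16, 6, 0, 13, 11, 1, 10, 8, 9, 3, 2, 12, 7, 14, 17, 5, 4]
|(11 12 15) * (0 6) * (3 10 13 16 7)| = |(0 6)(3 10 13 16 7)(11 12 15)| = 30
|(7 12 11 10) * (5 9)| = 4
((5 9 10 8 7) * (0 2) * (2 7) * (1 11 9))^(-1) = (0 2 8 10 9 11 1 5 7) = [2, 5, 8, 3, 4, 7, 6, 0, 10, 11, 9, 1]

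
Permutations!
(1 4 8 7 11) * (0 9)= (0 9)(1 4 8 7 11)= [9, 4, 2, 3, 8, 5, 6, 11, 7, 0, 10, 1]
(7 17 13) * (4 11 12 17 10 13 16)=(4 11 12 17 16)(7 10 13)=[0, 1, 2, 3, 11, 5, 6, 10, 8, 9, 13, 12, 17, 7, 14, 15, 4, 16]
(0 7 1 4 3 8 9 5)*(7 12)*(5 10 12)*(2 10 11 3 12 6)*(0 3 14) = (0 5 3 8 9 11 14)(1 4 12 7)(2 10 6) = [5, 4, 10, 8, 12, 3, 2, 1, 9, 11, 6, 14, 7, 13, 0]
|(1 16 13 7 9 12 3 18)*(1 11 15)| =|(1 16 13 7 9 12 3 18 11 15)| =10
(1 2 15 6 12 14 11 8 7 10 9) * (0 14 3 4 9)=[14, 2, 15, 4, 9, 5, 12, 10, 7, 1, 0, 8, 3, 13, 11, 6]=(0 14 11 8 7 10)(1 2 15 6 12 3 4 9)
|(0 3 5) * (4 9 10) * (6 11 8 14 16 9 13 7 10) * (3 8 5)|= 8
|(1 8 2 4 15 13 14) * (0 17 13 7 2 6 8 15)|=18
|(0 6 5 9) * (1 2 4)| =12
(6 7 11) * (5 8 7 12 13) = (5 8 7 11 6 12 13) = [0, 1, 2, 3, 4, 8, 12, 11, 7, 9, 10, 6, 13, 5]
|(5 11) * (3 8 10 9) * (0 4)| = |(0 4)(3 8 10 9)(5 11)| = 4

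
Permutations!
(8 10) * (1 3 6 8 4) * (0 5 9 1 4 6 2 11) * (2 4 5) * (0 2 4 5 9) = (0 4 9 1 3 5)(2 11)(6 8 10) = [4, 3, 11, 5, 9, 0, 8, 7, 10, 1, 6, 2]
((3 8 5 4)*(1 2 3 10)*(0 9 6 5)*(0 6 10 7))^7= (0 6 1 7 8 10 4 3 9 5 2)= [6, 7, 0, 9, 3, 2, 1, 8, 10, 5, 4]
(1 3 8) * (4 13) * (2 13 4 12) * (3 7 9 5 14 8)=[0, 7, 13, 3, 4, 14, 6, 9, 1, 5, 10, 11, 2, 12, 8]=(1 7 9 5 14 8)(2 13 12)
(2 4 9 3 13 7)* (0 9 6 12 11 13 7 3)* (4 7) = (0 9)(2 7)(3 4 6 12 11 13) = [9, 1, 7, 4, 6, 5, 12, 2, 8, 0, 10, 13, 11, 3]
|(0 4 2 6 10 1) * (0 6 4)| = |(1 6 10)(2 4)| = 6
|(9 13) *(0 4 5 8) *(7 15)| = 4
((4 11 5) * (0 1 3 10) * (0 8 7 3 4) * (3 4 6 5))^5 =(0 1 6 5)(3 11 4 7 8 10) =[1, 6, 2, 11, 7, 0, 5, 8, 10, 9, 3, 4]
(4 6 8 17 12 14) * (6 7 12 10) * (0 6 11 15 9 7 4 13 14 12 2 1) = [6, 0, 1, 3, 4, 5, 8, 2, 17, 7, 11, 15, 12, 14, 13, 9, 16, 10] = (0 6 8 17 10 11 15 9 7 2 1)(13 14)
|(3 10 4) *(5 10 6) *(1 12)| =10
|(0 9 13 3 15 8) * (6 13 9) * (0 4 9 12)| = 9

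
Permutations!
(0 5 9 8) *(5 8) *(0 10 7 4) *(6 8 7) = [7, 1, 2, 3, 0, 9, 8, 4, 10, 5, 6] = (0 7 4)(5 9)(6 8 10)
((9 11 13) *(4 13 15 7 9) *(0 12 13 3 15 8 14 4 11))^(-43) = [12, 1, 2, 15, 3, 5, 6, 9, 14, 0, 10, 8, 13, 11, 4, 7] = (0 12 13 11 8 14 4 3 15 7 9)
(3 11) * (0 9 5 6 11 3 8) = (0 9 5 6 11 8) = [9, 1, 2, 3, 4, 6, 11, 7, 0, 5, 10, 8]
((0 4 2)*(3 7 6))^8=(0 2 4)(3 6 7)=[2, 1, 4, 6, 0, 5, 7, 3]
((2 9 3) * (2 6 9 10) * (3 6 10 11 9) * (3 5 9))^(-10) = [0, 1, 3, 2, 4, 6, 9, 7, 8, 5, 11, 10] = (2 3)(5 6 9)(10 11)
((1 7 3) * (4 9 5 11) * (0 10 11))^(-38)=(0 9 11)(1 7 3)(4 10 5)=[9, 7, 2, 1, 10, 4, 6, 3, 8, 11, 5, 0]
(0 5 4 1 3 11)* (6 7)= (0 5 4 1 3 11)(6 7)= [5, 3, 2, 11, 1, 4, 7, 6, 8, 9, 10, 0]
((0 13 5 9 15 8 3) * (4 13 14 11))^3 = [4, 1, 2, 11, 9, 8, 6, 7, 14, 3, 10, 5, 12, 15, 13, 0] = (0 4 9 3 11 5 8 14 13 15)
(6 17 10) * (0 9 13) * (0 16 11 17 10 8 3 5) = (0 9 13 16 11 17 8 3 5)(6 10) = [9, 1, 2, 5, 4, 0, 10, 7, 3, 13, 6, 17, 12, 16, 14, 15, 11, 8]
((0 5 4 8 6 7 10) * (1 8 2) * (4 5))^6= (0 7 8 2)(1 4 10 6)= [7, 4, 0, 3, 10, 5, 1, 8, 2, 9, 6]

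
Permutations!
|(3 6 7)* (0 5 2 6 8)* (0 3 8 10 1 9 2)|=|(0 5)(1 9 2 6 7 8 3 10)|=8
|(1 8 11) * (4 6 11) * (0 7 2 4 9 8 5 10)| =|(0 7 2 4 6 11 1 5 10)(8 9)| =18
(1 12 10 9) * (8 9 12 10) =(1 10 12 8 9) =[0, 10, 2, 3, 4, 5, 6, 7, 9, 1, 12, 11, 8]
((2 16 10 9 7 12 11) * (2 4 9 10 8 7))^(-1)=(2 9 4 11 12 7 8 16)=[0, 1, 9, 3, 11, 5, 6, 8, 16, 4, 10, 12, 7, 13, 14, 15, 2]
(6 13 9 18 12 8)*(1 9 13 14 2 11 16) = (1 9 18 12 8 6 14 2 11 16) = [0, 9, 11, 3, 4, 5, 14, 7, 6, 18, 10, 16, 8, 13, 2, 15, 1, 17, 12]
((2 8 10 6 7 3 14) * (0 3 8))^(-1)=(0 2 14 3)(6 10 8 7)=[2, 1, 14, 0, 4, 5, 10, 6, 7, 9, 8, 11, 12, 13, 3]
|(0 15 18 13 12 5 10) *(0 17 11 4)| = |(0 15 18 13 12 5 10 17 11 4)| = 10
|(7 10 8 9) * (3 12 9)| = 6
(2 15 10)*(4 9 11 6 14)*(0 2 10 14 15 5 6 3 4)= (0 2 5 6 15 14)(3 4 9 11)= [2, 1, 5, 4, 9, 6, 15, 7, 8, 11, 10, 3, 12, 13, 0, 14]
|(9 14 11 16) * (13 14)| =5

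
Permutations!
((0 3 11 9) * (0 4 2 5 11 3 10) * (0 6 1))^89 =[10, 0, 4, 3, 9, 2, 1, 7, 8, 11, 6, 5] =(0 10 6 1)(2 4 9 11 5)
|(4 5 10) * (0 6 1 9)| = |(0 6 1 9)(4 5 10)| = 12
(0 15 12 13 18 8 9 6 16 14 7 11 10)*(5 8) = (0 15 12 13 18 5 8 9 6 16 14 7 11 10) = [15, 1, 2, 3, 4, 8, 16, 11, 9, 6, 0, 10, 13, 18, 7, 12, 14, 17, 5]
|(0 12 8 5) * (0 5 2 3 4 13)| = |(0 12 8 2 3 4 13)| = 7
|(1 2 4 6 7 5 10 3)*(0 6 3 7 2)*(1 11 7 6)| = |(0 1)(2 4 3 11 7 5 10 6)| = 8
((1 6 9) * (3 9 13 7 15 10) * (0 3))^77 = (0 13 3 7 9 15 1 10 6) = [13, 10, 2, 7, 4, 5, 0, 9, 8, 15, 6, 11, 12, 3, 14, 1]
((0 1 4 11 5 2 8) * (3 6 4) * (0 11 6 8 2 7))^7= (11)(4 6)= [0, 1, 2, 3, 6, 5, 4, 7, 8, 9, 10, 11]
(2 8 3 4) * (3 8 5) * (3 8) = [0, 1, 5, 4, 2, 8, 6, 7, 3] = (2 5 8 3 4)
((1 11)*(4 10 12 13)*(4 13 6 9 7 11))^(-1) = (13)(1 11 7 9 6 12 10 4) = [0, 11, 2, 3, 1, 5, 12, 9, 8, 6, 4, 7, 10, 13]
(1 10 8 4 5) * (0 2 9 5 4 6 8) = (0 2 9 5 1 10)(6 8) = [2, 10, 9, 3, 4, 1, 8, 7, 6, 5, 0]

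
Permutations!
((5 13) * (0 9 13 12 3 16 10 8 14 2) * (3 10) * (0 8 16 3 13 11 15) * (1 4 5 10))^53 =(0 9 11 15)(1 4 5 12)(2 14 8)(10 13 16) =[9, 4, 14, 3, 5, 12, 6, 7, 2, 11, 13, 15, 1, 16, 8, 0, 10]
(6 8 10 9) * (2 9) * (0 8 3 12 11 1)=(0 8 10 2 9 6 3 12 11 1)=[8, 0, 9, 12, 4, 5, 3, 7, 10, 6, 2, 1, 11]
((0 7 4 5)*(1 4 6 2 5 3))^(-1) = [5, 3, 6, 4, 1, 2, 7, 0] = (0 5 2 6 7)(1 3 4)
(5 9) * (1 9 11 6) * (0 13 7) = (0 13 7)(1 9 5 11 6) = [13, 9, 2, 3, 4, 11, 1, 0, 8, 5, 10, 6, 12, 7]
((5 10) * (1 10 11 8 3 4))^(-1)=[0, 4, 2, 8, 3, 10, 6, 7, 11, 9, 1, 5]=(1 4 3 8 11 5 10)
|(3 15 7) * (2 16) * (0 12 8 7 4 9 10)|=|(0 12 8 7 3 15 4 9 10)(2 16)|=18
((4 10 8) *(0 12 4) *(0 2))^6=(12)=[0, 1, 2, 3, 4, 5, 6, 7, 8, 9, 10, 11, 12]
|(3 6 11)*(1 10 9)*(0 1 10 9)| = 12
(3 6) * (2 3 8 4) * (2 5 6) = (2 3)(4 5 6 8) = [0, 1, 3, 2, 5, 6, 8, 7, 4]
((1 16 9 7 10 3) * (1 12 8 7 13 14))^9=(1 14 13 9 16)(3 10 7 8 12)=[0, 14, 2, 10, 4, 5, 6, 8, 12, 16, 7, 11, 3, 9, 13, 15, 1]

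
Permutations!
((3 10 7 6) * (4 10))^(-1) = (3 6 7 10 4) = [0, 1, 2, 6, 3, 5, 7, 10, 8, 9, 4]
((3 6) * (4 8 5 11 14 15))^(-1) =[0, 1, 2, 6, 15, 8, 3, 7, 4, 9, 10, 5, 12, 13, 11, 14] =(3 6)(4 15 14 11 5 8)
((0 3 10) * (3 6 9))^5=[0, 1, 2, 3, 4, 5, 6, 7, 8, 9, 10]=(10)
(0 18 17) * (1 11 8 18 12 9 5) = [12, 11, 2, 3, 4, 1, 6, 7, 18, 5, 10, 8, 9, 13, 14, 15, 16, 0, 17] = (0 12 9 5 1 11 8 18 17)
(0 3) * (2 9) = (0 3)(2 9) = [3, 1, 9, 0, 4, 5, 6, 7, 8, 2]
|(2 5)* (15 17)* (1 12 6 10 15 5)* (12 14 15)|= |(1 14 15 17 5 2)(6 10 12)|= 6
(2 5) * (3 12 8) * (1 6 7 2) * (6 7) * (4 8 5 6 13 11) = (1 7 2 6 13 11 4 8 3 12 5) = [0, 7, 6, 12, 8, 1, 13, 2, 3, 9, 10, 4, 5, 11]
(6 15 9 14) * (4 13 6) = (4 13 6 15 9 14) = [0, 1, 2, 3, 13, 5, 15, 7, 8, 14, 10, 11, 12, 6, 4, 9]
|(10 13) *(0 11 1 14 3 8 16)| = |(0 11 1 14 3 8 16)(10 13)| = 14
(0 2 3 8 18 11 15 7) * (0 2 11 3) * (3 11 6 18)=(0 6 18 11 15 7 2)(3 8)=[6, 1, 0, 8, 4, 5, 18, 2, 3, 9, 10, 15, 12, 13, 14, 7, 16, 17, 11]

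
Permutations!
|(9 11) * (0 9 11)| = |(11)(0 9)| = 2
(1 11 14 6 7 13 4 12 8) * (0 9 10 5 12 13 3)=(0 9 10 5 12 8 1 11 14 6 7 3)(4 13)=[9, 11, 2, 0, 13, 12, 7, 3, 1, 10, 5, 14, 8, 4, 6]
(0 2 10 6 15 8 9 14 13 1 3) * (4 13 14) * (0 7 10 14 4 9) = (0 2 14 4 13 1 3 7 10 6 15 8) = [2, 3, 14, 7, 13, 5, 15, 10, 0, 9, 6, 11, 12, 1, 4, 8]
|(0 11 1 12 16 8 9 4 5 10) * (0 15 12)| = 24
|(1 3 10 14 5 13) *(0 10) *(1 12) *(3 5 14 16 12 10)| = |(0 3)(1 5 13 10 16 12)| = 6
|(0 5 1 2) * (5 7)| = 5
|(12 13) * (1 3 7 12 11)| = 6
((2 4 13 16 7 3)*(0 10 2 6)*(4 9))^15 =(0 13)(2 7)(3 9)(4 6)(10 16) =[13, 1, 7, 9, 6, 5, 4, 2, 8, 3, 16, 11, 12, 0, 14, 15, 10]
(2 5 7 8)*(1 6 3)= (1 6 3)(2 5 7 8)= [0, 6, 5, 1, 4, 7, 3, 8, 2]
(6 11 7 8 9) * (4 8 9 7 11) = (11)(4 8 7 9 6) = [0, 1, 2, 3, 8, 5, 4, 9, 7, 6, 10, 11]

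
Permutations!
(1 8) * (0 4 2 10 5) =(0 4 2 10 5)(1 8) =[4, 8, 10, 3, 2, 0, 6, 7, 1, 9, 5]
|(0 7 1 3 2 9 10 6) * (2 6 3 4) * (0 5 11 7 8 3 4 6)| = 60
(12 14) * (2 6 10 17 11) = [0, 1, 6, 3, 4, 5, 10, 7, 8, 9, 17, 2, 14, 13, 12, 15, 16, 11] = (2 6 10 17 11)(12 14)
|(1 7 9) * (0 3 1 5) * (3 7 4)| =12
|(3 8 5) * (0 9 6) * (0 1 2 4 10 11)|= |(0 9 6 1 2 4 10 11)(3 8 5)|= 24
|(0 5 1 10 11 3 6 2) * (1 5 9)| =|(0 9 1 10 11 3 6 2)| =8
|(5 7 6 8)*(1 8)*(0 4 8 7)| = 12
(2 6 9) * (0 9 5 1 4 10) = (0 9 2 6 5 1 4 10) = [9, 4, 6, 3, 10, 1, 5, 7, 8, 2, 0]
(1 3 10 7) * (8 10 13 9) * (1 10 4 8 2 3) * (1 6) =(1 6)(2 3 13 9)(4 8)(7 10) =[0, 6, 3, 13, 8, 5, 1, 10, 4, 2, 7, 11, 12, 9]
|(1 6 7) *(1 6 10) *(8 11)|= |(1 10)(6 7)(8 11)|= 2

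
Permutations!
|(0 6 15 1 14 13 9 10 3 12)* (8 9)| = |(0 6 15 1 14 13 8 9 10 3 12)| = 11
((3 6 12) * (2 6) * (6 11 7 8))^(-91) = (12) = [0, 1, 2, 3, 4, 5, 6, 7, 8, 9, 10, 11, 12]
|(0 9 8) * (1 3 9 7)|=6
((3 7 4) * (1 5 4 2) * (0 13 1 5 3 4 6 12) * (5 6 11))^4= (0 7)(1 6)(2 13)(3 12)= [7, 6, 13, 12, 4, 5, 1, 0, 8, 9, 10, 11, 3, 2]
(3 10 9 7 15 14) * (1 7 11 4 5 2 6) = (1 7 15 14 3 10 9 11 4 5 2 6) = [0, 7, 6, 10, 5, 2, 1, 15, 8, 11, 9, 4, 12, 13, 3, 14]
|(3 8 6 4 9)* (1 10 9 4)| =6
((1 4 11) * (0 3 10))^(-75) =(11) =[0, 1, 2, 3, 4, 5, 6, 7, 8, 9, 10, 11]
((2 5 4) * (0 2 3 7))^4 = (0 3 5)(2 7 4) = [3, 1, 7, 5, 2, 0, 6, 4]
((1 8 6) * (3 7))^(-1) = (1 6 8)(3 7) = [0, 6, 2, 7, 4, 5, 8, 3, 1]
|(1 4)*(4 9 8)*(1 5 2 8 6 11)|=4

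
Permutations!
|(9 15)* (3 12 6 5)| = |(3 12 6 5)(9 15)| = 4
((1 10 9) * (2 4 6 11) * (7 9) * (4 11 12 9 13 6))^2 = [0, 7, 2, 3, 4, 5, 9, 6, 8, 10, 13, 11, 1, 12] = (1 7 6 9 10 13 12)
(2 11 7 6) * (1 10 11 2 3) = (1 10 11 7 6 3) = [0, 10, 2, 1, 4, 5, 3, 6, 8, 9, 11, 7]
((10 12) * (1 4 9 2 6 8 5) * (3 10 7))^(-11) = [0, 2, 5, 10, 6, 9, 1, 3, 4, 8, 12, 11, 7] = (1 2 5 9 8 4 6)(3 10 12 7)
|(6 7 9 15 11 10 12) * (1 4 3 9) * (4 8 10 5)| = |(1 8 10 12 6 7)(3 9 15 11 5 4)| = 6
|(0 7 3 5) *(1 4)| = |(0 7 3 5)(1 4)| = 4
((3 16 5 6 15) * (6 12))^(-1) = [0, 1, 2, 15, 4, 16, 12, 7, 8, 9, 10, 11, 5, 13, 14, 6, 3] = (3 15 6 12 5 16)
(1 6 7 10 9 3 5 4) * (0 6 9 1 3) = (0 6 7 10 1 9)(3 5 4) = [6, 9, 2, 5, 3, 4, 7, 10, 8, 0, 1]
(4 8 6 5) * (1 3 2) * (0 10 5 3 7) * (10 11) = (0 11 10 5 4 8 6 3 2 1 7) = [11, 7, 1, 2, 8, 4, 3, 0, 6, 9, 5, 10]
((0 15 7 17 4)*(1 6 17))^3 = (0 1 4 7 17 15 6) = [1, 4, 2, 3, 7, 5, 0, 17, 8, 9, 10, 11, 12, 13, 14, 6, 16, 15]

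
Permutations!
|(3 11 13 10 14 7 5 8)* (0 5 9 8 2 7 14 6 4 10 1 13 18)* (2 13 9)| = |(0 5 13 1 9 8 3 11 18)(2 7)(4 10 6)| = 18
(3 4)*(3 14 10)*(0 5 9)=(0 5 9)(3 4 14 10)=[5, 1, 2, 4, 14, 9, 6, 7, 8, 0, 3, 11, 12, 13, 10]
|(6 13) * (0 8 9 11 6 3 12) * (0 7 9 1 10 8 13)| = |(0 13 3 12 7 9 11 6)(1 10 8)| = 24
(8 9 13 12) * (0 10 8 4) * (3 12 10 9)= (0 9 13 10 8 3 12 4)= [9, 1, 2, 12, 0, 5, 6, 7, 3, 13, 8, 11, 4, 10]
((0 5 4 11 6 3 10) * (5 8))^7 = (0 10 3 6 11 4 5 8) = [10, 1, 2, 6, 5, 8, 11, 7, 0, 9, 3, 4]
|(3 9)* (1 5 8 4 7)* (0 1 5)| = 4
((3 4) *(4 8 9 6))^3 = (3 6 8 4 9) = [0, 1, 2, 6, 9, 5, 8, 7, 4, 3]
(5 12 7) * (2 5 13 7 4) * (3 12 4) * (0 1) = (0 1)(2 5 4)(3 12)(7 13) = [1, 0, 5, 12, 2, 4, 6, 13, 8, 9, 10, 11, 3, 7]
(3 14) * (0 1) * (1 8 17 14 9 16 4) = (0 8 17 14 3 9 16 4 1) = [8, 0, 2, 9, 1, 5, 6, 7, 17, 16, 10, 11, 12, 13, 3, 15, 4, 14]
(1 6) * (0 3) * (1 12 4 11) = [3, 6, 2, 0, 11, 5, 12, 7, 8, 9, 10, 1, 4] = (0 3)(1 6 12 4 11)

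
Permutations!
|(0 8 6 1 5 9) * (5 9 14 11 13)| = 20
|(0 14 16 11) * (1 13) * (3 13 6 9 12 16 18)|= 11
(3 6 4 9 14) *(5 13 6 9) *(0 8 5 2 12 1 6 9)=(0 8 5 13 9 14 3)(1 6 4 2 12)=[8, 6, 12, 0, 2, 13, 4, 7, 5, 14, 10, 11, 1, 9, 3]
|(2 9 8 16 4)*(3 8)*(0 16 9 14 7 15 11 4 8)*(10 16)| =6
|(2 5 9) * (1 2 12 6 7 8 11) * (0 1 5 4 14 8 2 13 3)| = |(0 1 13 3)(2 4 14 8 11 5 9 12 6 7)| = 20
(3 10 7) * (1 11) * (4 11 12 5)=[0, 12, 2, 10, 11, 4, 6, 3, 8, 9, 7, 1, 5]=(1 12 5 4 11)(3 10 7)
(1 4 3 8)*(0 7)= (0 7)(1 4 3 8)= [7, 4, 2, 8, 3, 5, 6, 0, 1]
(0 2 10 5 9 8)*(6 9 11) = [2, 1, 10, 3, 4, 11, 9, 7, 0, 8, 5, 6] = (0 2 10 5 11 6 9 8)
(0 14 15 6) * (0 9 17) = [14, 1, 2, 3, 4, 5, 9, 7, 8, 17, 10, 11, 12, 13, 15, 6, 16, 0] = (0 14 15 6 9 17)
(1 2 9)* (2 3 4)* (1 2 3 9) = [0, 9, 1, 4, 3, 5, 6, 7, 8, 2] = (1 9 2)(3 4)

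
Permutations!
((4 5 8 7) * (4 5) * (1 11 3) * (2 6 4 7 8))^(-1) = [0, 3, 5, 11, 6, 7, 2, 4, 8, 9, 10, 1] = (1 3 11)(2 5 7 4 6)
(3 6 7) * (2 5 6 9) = (2 5 6 7 3 9) = [0, 1, 5, 9, 4, 6, 7, 3, 8, 2]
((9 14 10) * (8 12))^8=(9 10 14)=[0, 1, 2, 3, 4, 5, 6, 7, 8, 10, 14, 11, 12, 13, 9]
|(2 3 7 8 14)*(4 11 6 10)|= |(2 3 7 8 14)(4 11 6 10)|= 20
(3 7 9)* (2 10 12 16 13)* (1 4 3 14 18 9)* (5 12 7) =(1 4 3 5 12 16 13 2 10 7)(9 14 18) =[0, 4, 10, 5, 3, 12, 6, 1, 8, 14, 7, 11, 16, 2, 18, 15, 13, 17, 9]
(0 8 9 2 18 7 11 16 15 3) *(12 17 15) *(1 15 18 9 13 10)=(0 8 13 10 1 15 3)(2 9)(7 11 16 12 17 18)=[8, 15, 9, 0, 4, 5, 6, 11, 13, 2, 1, 16, 17, 10, 14, 3, 12, 18, 7]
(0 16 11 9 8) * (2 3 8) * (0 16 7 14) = [7, 1, 3, 8, 4, 5, 6, 14, 16, 2, 10, 9, 12, 13, 0, 15, 11] = (0 7 14)(2 3 8 16 11 9)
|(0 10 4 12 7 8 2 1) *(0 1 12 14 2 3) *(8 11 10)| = |(0 8 3)(2 12 7 11 10 4 14)| = 21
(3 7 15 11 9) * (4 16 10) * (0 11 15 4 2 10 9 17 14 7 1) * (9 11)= [9, 0, 10, 1, 16, 5, 6, 4, 8, 3, 2, 17, 12, 13, 7, 15, 11, 14]= (0 9 3 1)(2 10)(4 16 11 17 14 7)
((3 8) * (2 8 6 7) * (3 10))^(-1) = (2 7 6 3 10 8) = [0, 1, 7, 10, 4, 5, 3, 6, 2, 9, 8]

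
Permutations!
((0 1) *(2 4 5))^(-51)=(5)(0 1)=[1, 0, 2, 3, 4, 5]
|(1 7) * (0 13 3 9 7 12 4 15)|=9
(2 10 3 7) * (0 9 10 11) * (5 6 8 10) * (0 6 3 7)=[9, 1, 11, 0, 4, 3, 8, 2, 10, 5, 7, 6]=(0 9 5 3)(2 11 6 8 10 7)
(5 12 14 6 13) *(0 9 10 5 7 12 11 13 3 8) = (0 9 10 5 11 13 7 12 14 6 3 8) = [9, 1, 2, 8, 4, 11, 3, 12, 0, 10, 5, 13, 14, 7, 6]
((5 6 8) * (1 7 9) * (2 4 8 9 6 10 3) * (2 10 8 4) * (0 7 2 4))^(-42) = (10) = [0, 1, 2, 3, 4, 5, 6, 7, 8, 9, 10]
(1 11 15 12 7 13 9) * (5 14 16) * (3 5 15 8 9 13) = (1 11 8 9)(3 5 14 16 15 12 7) = [0, 11, 2, 5, 4, 14, 6, 3, 9, 1, 10, 8, 7, 13, 16, 12, 15]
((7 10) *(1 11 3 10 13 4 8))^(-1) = (1 8 4 13 7 10 3 11) = [0, 8, 2, 11, 13, 5, 6, 10, 4, 9, 3, 1, 12, 7]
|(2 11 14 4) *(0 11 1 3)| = |(0 11 14 4 2 1 3)| = 7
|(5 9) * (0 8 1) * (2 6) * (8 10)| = |(0 10 8 1)(2 6)(5 9)| = 4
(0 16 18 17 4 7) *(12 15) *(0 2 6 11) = (0 16 18 17 4 7 2 6 11)(12 15) = [16, 1, 6, 3, 7, 5, 11, 2, 8, 9, 10, 0, 15, 13, 14, 12, 18, 4, 17]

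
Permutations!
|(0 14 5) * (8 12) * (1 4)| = |(0 14 5)(1 4)(8 12)| = 6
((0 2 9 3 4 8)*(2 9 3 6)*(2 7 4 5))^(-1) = (0 8 4 7 6 9)(2 5 3) = [8, 1, 5, 2, 7, 3, 9, 6, 4, 0]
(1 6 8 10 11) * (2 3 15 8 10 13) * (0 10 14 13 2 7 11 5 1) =(0 10 5 1 6 14 13 7 11)(2 3 15 8) =[10, 6, 3, 15, 4, 1, 14, 11, 2, 9, 5, 0, 12, 7, 13, 8]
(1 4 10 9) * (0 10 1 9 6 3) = [10, 4, 2, 0, 1, 5, 3, 7, 8, 9, 6] = (0 10 6 3)(1 4)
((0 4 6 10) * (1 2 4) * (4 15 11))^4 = (0 11)(1 4)(2 6)(10 15) = [11, 4, 6, 3, 1, 5, 2, 7, 8, 9, 15, 0, 12, 13, 14, 10]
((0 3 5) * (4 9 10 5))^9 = (0 9)(3 10)(4 5) = [9, 1, 2, 10, 5, 4, 6, 7, 8, 0, 3]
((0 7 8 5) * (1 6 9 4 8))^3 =(0 6 8 7 9 5 1 4) =[6, 4, 2, 3, 0, 1, 8, 9, 7, 5]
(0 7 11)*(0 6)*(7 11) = [11, 1, 2, 3, 4, 5, 0, 7, 8, 9, 10, 6] = (0 11 6)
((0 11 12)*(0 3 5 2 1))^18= (0 5 11 2 12 1 3)= [5, 3, 12, 0, 4, 11, 6, 7, 8, 9, 10, 2, 1]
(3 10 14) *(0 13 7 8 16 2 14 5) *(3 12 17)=[13, 1, 14, 10, 4, 0, 6, 8, 16, 9, 5, 11, 17, 7, 12, 15, 2, 3]=(0 13 7 8 16 2 14 12 17 3 10 5)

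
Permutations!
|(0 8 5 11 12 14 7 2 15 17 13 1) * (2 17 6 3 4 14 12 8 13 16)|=9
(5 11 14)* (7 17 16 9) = (5 11 14)(7 17 16 9) = [0, 1, 2, 3, 4, 11, 6, 17, 8, 7, 10, 14, 12, 13, 5, 15, 9, 16]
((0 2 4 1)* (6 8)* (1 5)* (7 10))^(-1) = (0 1 5 4 2)(6 8)(7 10) = [1, 5, 0, 3, 2, 4, 8, 10, 6, 9, 7]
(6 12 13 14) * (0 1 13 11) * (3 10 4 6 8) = (0 1 13 14 8 3 10 4 6 12 11) = [1, 13, 2, 10, 6, 5, 12, 7, 3, 9, 4, 0, 11, 14, 8]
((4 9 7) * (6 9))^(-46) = [0, 1, 2, 3, 9, 5, 7, 6, 8, 4] = (4 9)(6 7)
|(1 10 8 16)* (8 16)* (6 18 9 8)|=|(1 10 16)(6 18 9 8)|=12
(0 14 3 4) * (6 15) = (0 14 3 4)(6 15) = [14, 1, 2, 4, 0, 5, 15, 7, 8, 9, 10, 11, 12, 13, 3, 6]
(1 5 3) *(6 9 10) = (1 5 3)(6 9 10) = [0, 5, 2, 1, 4, 3, 9, 7, 8, 10, 6]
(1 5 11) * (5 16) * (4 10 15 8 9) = (1 16 5 11)(4 10 15 8 9) = [0, 16, 2, 3, 10, 11, 6, 7, 9, 4, 15, 1, 12, 13, 14, 8, 5]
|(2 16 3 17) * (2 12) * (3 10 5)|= |(2 16 10 5 3 17 12)|= 7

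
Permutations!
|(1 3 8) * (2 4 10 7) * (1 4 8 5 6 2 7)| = |(1 3 5 6 2 8 4 10)| = 8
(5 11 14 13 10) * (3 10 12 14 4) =(3 10 5 11 4)(12 14 13) =[0, 1, 2, 10, 3, 11, 6, 7, 8, 9, 5, 4, 14, 12, 13]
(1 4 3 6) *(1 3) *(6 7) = (1 4)(3 7 6) = [0, 4, 2, 7, 1, 5, 3, 6]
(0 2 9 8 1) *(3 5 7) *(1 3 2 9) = (0 9 8 3 5 7 2 1) = [9, 0, 1, 5, 4, 7, 6, 2, 3, 8]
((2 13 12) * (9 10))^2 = [0, 1, 12, 3, 4, 5, 6, 7, 8, 9, 10, 11, 13, 2] = (2 12 13)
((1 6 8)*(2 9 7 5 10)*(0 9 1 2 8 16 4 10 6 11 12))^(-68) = [1, 10, 4, 3, 5, 0, 9, 12, 16, 11, 6, 8, 2, 13, 14, 15, 7] = (0 1 10 6 9 11 8 16 7 12 2 4 5)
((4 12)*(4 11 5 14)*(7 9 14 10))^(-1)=(4 14 9 7 10 5 11 12)=[0, 1, 2, 3, 14, 11, 6, 10, 8, 7, 5, 12, 4, 13, 9]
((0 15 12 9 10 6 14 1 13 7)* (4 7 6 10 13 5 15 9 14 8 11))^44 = (0 8)(1 14 12 15 5)(4 13)(6 7)(9 11) = [8, 14, 2, 3, 13, 1, 7, 6, 0, 11, 10, 9, 15, 4, 12, 5]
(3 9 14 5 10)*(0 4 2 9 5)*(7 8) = (0 4 2 9 14)(3 5 10)(7 8) = [4, 1, 9, 5, 2, 10, 6, 8, 7, 14, 3, 11, 12, 13, 0]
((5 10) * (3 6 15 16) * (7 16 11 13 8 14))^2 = (3 15 13 14 16 6 11 8 7) = [0, 1, 2, 15, 4, 5, 11, 3, 7, 9, 10, 8, 12, 14, 16, 13, 6]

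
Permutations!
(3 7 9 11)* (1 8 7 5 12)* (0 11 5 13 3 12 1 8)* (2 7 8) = (0 11 12 2 7 9 5 1)(3 13) = [11, 0, 7, 13, 4, 1, 6, 9, 8, 5, 10, 12, 2, 3]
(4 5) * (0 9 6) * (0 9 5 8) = (0 5 4 8)(6 9) = [5, 1, 2, 3, 8, 4, 9, 7, 0, 6]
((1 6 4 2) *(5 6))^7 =(1 6 2 5 4) =[0, 6, 5, 3, 1, 4, 2]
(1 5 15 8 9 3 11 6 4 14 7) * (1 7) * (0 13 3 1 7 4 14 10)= (0 13 3 11 6 14 7 4 10)(1 5 15 8 9)= [13, 5, 2, 11, 10, 15, 14, 4, 9, 1, 0, 6, 12, 3, 7, 8]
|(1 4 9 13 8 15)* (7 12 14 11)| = 12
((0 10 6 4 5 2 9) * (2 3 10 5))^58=(0 3 6 2)(4 9 5 10)=[3, 1, 0, 6, 9, 10, 2, 7, 8, 5, 4]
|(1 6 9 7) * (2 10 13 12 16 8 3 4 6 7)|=10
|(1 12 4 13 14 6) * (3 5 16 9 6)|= |(1 12 4 13 14 3 5 16 9 6)|= 10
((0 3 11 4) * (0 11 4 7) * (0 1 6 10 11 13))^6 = (0 4)(1 6 10 11 7)(3 13) = [4, 6, 2, 13, 0, 5, 10, 1, 8, 9, 11, 7, 12, 3]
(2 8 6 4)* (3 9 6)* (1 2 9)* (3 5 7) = [0, 2, 8, 1, 9, 7, 4, 3, 5, 6] = (1 2 8 5 7 3)(4 9 6)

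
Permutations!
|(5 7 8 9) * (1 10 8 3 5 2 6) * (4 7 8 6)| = 21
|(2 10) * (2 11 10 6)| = |(2 6)(10 11)| = 2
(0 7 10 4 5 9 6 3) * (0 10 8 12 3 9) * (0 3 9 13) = (0 7 8 12 9 6 13)(3 10 4 5) = [7, 1, 2, 10, 5, 3, 13, 8, 12, 6, 4, 11, 9, 0]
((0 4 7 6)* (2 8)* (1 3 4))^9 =(0 4)(1 7)(2 8)(3 6) =[4, 7, 8, 6, 0, 5, 3, 1, 2]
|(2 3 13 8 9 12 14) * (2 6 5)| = |(2 3 13 8 9 12 14 6 5)| = 9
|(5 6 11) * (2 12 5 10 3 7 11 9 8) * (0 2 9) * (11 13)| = |(0 2 12 5 6)(3 7 13 11 10)(8 9)| = 10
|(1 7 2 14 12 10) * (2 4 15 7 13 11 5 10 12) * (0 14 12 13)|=9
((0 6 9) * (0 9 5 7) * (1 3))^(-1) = [7, 3, 2, 1, 4, 6, 0, 5, 8, 9] = (9)(0 7 5 6)(1 3)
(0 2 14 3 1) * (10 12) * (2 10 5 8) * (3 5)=(0 10 12 3 1)(2 14 5 8)=[10, 0, 14, 1, 4, 8, 6, 7, 2, 9, 12, 11, 3, 13, 5]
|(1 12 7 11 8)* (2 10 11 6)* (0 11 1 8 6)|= 8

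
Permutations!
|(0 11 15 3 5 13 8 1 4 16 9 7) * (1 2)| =|(0 11 15 3 5 13 8 2 1 4 16 9 7)| =13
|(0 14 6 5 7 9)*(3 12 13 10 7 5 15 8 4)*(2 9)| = 13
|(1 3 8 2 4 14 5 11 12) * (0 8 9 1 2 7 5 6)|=30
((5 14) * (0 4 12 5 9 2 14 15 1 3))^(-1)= [3, 15, 9, 1, 0, 12, 6, 7, 8, 14, 10, 11, 4, 13, 2, 5]= (0 3 1 15 5 12 4)(2 9 14)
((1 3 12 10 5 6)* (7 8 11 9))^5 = (1 6 5 10 12 3)(7 8 11 9) = [0, 6, 2, 1, 4, 10, 5, 8, 11, 7, 12, 9, 3]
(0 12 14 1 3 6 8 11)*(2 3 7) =(0 12 14 1 7 2 3 6 8 11) =[12, 7, 3, 6, 4, 5, 8, 2, 11, 9, 10, 0, 14, 13, 1]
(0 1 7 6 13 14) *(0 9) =[1, 7, 2, 3, 4, 5, 13, 6, 8, 0, 10, 11, 12, 14, 9] =(0 1 7 6 13 14 9)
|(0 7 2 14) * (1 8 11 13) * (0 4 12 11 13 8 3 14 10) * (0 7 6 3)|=30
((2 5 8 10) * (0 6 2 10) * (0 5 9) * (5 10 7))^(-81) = (0 9 2 6)(5 7 10 8) = [9, 1, 6, 3, 4, 7, 0, 10, 5, 2, 8]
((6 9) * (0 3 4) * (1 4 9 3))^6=(9)=[0, 1, 2, 3, 4, 5, 6, 7, 8, 9]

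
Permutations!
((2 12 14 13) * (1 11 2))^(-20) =(1 14 2)(11 13 12) =[0, 14, 1, 3, 4, 5, 6, 7, 8, 9, 10, 13, 11, 12, 2]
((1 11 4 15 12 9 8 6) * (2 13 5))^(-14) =(1 4 12 8)(2 13 5)(6 11 15 9) =[0, 4, 13, 3, 12, 2, 11, 7, 1, 6, 10, 15, 8, 5, 14, 9]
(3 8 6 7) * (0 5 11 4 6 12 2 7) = (0 5 11 4 6)(2 7 3 8 12) = [5, 1, 7, 8, 6, 11, 0, 3, 12, 9, 10, 4, 2]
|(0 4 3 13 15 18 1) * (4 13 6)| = |(0 13 15 18 1)(3 6 4)| = 15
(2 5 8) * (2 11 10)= [0, 1, 5, 3, 4, 8, 6, 7, 11, 9, 2, 10]= (2 5 8 11 10)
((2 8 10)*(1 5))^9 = (10)(1 5) = [0, 5, 2, 3, 4, 1, 6, 7, 8, 9, 10]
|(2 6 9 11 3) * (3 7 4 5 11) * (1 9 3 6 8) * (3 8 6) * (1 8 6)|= 4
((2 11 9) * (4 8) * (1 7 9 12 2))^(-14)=(1 7 9)(2 11 12)=[0, 7, 11, 3, 4, 5, 6, 9, 8, 1, 10, 12, 2]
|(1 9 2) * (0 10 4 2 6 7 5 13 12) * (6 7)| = |(0 10 4 2 1 9 7 5 13 12)| = 10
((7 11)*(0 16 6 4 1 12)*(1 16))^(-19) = (0 12 1)(4 6 16)(7 11) = [12, 0, 2, 3, 6, 5, 16, 11, 8, 9, 10, 7, 1, 13, 14, 15, 4]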